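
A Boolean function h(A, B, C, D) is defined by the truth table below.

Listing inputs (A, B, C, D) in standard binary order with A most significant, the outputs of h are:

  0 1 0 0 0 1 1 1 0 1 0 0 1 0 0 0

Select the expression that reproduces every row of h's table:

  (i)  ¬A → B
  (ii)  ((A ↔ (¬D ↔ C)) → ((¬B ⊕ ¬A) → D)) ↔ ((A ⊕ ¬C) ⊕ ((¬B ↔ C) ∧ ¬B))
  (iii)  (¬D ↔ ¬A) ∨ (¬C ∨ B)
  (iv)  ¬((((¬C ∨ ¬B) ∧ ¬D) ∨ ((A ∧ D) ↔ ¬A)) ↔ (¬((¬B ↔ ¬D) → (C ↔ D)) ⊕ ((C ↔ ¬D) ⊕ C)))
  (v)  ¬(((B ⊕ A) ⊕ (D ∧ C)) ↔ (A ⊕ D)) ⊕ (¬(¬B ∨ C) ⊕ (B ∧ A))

v

(i) fails at (0,0,0,1): the formula yields 0, h is 1.
(ii) fails at (0,0,0,0): the formula yields 1, h is 0.
(iii) fails at (0,0,0,0): the formula yields 1, h is 0.
(iv) fails at (0,0,0,0): the formula yields 1, h is 0.
Only (v) survives; checking it on all 16 rows confirms it matches h.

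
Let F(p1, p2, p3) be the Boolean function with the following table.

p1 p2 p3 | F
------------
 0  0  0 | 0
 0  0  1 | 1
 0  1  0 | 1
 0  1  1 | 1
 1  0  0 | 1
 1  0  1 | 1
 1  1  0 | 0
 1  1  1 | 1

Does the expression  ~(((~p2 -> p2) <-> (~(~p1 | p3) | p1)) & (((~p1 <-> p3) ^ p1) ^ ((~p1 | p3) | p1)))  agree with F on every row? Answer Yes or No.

Check the formula against F row by row:
  p1=0, p2=0, p3=0: formula gives 0, F = 0 ✓
  p1=0, p2=0, p3=1: formula gives 1, F = 1 ✓
  p1=0, p2=1, p3=0: formula gives 1, F = 1 ✓
  p1=0, p2=1, p3=1: formula gives 1, F = 1 ✓
  p1=1, p2=0, p3=0: formula gives 1, F = 1 ✓
  … (the remaining 3 rows also agree.)
Every row agrees, so the formula is equivalent.

Yes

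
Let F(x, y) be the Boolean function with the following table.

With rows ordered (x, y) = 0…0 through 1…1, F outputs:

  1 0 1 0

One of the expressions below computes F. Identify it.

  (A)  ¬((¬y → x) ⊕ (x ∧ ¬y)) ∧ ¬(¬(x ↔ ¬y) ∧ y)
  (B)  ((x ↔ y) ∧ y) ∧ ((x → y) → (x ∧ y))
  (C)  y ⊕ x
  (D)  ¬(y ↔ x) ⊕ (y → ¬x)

A

(B) disagrees with F on (0,0) (formula → 0, table → 1); rule it out.
(C) disagrees with F on (0,0) (formula → 0, table → 1); rule it out.
(D) disagrees with F on (1,0) (formula → 0, table → 1); rule it out.
That leaves (A). Evaluating it on every row reproduces the table of F exactly.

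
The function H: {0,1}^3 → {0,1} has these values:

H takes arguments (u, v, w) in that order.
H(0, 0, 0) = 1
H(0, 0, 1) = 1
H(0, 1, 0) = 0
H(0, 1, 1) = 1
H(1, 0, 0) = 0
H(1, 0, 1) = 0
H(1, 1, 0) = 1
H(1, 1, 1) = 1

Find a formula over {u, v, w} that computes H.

There are just 3 zero rows: (0,1,0), (1,0,0), (1,0,1). Their minterms are ¬u·v·¬w, u·¬v·¬w, u·¬v·w; the OR of those covers precisely the 0-outputs, and negating it yields H.

H(u, v, w) = NOT ((((NOT u AND v) AND NOT w) OR ((u AND NOT v) AND NOT w)) OR ((u AND NOT v) AND w))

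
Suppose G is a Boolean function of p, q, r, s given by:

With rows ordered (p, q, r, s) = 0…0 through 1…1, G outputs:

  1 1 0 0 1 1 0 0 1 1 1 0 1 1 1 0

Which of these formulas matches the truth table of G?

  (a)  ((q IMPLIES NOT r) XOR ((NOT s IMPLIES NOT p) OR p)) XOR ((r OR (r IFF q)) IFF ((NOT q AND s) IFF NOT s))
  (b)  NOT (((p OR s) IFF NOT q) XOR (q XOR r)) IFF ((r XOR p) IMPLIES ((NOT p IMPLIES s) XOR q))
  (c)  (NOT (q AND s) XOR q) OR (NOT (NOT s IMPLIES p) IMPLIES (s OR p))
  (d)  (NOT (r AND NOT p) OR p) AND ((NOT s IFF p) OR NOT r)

d

(a): at (0,0,0,0) it gives 0, but G = 1 — eliminated.
(b): at (0,0,0,1) it gives 0, but G = 1 — eliminated.
(c): at (0,0,1,0) it gives 1, but G = 0 — eliminated.
That leaves (d). Evaluating it on every row reproduces the table of G exactly.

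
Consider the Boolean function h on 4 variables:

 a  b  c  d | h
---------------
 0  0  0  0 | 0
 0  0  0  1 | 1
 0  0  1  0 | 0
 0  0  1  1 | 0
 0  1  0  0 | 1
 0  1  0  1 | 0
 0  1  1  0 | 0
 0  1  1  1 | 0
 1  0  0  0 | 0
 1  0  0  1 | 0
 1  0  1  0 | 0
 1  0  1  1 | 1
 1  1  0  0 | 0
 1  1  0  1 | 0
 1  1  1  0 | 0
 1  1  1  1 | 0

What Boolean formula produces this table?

h(a, b, c, d) = ((((~a & ~b) & ~c) & d) | (((~a & b) & ~c) & ~d)) | (((a & ~b) & c) & d)

h=1 on 3 inputs: (0,0,0,1), (0,1,0,0), (1,0,1,1). Reading each as a conjunction of literals (¬a·¬b·¬c·d, ¬a·b·¬c·¬d, a·¬b·c·d) and taking the OR gives the canonical DNF.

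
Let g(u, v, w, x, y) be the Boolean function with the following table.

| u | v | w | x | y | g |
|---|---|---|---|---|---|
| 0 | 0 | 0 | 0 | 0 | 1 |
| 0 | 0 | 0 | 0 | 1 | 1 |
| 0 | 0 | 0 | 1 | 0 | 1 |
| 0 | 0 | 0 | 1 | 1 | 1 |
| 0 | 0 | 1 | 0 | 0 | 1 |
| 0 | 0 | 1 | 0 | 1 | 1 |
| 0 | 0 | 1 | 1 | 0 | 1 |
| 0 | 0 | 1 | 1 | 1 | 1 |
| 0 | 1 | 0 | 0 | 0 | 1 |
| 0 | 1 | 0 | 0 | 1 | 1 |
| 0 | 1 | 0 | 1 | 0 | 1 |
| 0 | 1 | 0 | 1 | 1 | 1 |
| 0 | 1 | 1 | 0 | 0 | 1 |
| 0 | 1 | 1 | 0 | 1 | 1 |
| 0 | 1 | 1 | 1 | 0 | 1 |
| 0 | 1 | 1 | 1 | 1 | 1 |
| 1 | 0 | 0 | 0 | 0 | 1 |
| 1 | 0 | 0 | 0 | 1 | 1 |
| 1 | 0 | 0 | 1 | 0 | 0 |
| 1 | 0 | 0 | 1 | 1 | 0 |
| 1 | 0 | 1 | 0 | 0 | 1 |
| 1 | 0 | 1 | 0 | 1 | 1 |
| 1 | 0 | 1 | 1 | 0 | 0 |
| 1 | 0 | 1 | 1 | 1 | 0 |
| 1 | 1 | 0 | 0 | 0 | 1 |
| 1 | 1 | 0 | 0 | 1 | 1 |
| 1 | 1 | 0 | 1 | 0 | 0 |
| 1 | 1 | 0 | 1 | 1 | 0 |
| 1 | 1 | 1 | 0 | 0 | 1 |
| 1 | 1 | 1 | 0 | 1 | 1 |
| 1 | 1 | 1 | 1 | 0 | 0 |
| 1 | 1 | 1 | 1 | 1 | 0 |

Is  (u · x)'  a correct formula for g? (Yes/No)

Check the formula against g row by row:
  u=0, v=0, w=0, x=0, y=0: formula gives 1, g = 1 ✓
  u=0, v=0, w=0, x=0, y=1: formula gives 1, g = 1 ✓
  u=0, v=0, w=0, x=1, y=0: formula gives 1, g = 1 ✓
  u=0, v=0, w=0, x=1, y=1: formula gives 1, g = 1 ✓
  … (the remaining 28 rows also agree.)
Every row agrees, so the formula is equivalent.

Yes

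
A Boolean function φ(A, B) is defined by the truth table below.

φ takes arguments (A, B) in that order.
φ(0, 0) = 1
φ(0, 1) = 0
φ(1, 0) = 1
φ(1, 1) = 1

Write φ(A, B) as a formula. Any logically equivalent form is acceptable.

φ(A, B) = B IMPLIES A

This is B → A (false only at 0,1).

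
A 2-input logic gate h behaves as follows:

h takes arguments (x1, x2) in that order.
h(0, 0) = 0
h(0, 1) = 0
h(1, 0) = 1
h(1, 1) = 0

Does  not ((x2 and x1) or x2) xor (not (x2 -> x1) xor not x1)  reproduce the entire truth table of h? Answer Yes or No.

Yes

Check the formula against h row by row:
  x1=0, x2=0: formula gives 0, h = 0 ✓
  x1=0, x2=1: formula gives 0, h = 0 ✓
  x1=1, x2=0: formula gives 1, h = 1 ✓
  x1=1, x2=1: formula gives 0, h = 0 ✓
All 4 rows match — the expression computes h exactly.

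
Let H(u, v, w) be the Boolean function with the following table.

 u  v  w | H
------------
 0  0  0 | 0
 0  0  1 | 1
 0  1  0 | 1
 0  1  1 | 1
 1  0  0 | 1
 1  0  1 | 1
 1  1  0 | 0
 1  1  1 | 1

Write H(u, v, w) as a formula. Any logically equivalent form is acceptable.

H(u, v, w) = (((u' · v') · w') + ((u · v) · w'))'

The 0-rows are (0,0,0), (1,1,0). Take each as a conjunction (¬u·¬v·¬w, u·v·¬w), form their disjunction, and complement — that gives a formula that is 1 everywhere H is.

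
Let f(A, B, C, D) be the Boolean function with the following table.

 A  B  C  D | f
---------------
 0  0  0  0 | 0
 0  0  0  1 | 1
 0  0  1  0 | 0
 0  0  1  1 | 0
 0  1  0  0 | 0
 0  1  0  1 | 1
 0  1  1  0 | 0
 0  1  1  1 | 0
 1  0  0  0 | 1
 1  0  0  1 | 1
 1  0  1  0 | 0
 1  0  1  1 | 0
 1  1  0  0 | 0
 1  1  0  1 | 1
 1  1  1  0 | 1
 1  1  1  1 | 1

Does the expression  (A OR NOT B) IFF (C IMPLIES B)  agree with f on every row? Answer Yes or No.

No

Evaluate (A OR NOT B) IFF (C IMPLIES B) on each row and compare to f:
  A=0, B=0, C=0, D=0: formula gives 1, but f = 0 ✗
Since they disagree at (0,0,0,0), the expression is not a correct formula for f.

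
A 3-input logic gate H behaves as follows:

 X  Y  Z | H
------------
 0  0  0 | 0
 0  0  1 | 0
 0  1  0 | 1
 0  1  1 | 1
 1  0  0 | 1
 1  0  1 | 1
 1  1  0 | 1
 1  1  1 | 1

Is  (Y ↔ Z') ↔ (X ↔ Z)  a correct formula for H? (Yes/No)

Test each input against both H and the formula:
  X=0, Y=0, Z=0: formula gives 0, H = 0 ✓
  X=0, Y=0, Z=1: formula gives 0, H = 0 ✓
  X=0, Y=1, Z=0: formula gives 1, H = 1 ✓
  X=0, Y=1, Z=1: formula gives 1, H = 1 ✓
  X=1, Y=0, Z=0: formula gives 1, H = 1 ✓
  …
  X=1, Y=1, Z=0: formula gives 0, but H = 1 ✗
A single disagreement suffices: at (1,1,0) they differ, so the formula does not compute H.

No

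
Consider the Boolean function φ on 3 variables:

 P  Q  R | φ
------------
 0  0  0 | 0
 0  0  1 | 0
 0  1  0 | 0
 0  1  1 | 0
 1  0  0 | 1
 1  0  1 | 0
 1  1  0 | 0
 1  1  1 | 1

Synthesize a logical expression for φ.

φ=1 on 2 inputs: (1,0,0), (1,1,1). Reading each as a conjunction of literals (P·¬Q·¬R, P·Q·R) and taking the OR gives the canonical DNF.

φ(P, Q, R) = ((P ∧ ¬Q) ∧ ¬R) ∨ ((P ∧ Q) ∧ R)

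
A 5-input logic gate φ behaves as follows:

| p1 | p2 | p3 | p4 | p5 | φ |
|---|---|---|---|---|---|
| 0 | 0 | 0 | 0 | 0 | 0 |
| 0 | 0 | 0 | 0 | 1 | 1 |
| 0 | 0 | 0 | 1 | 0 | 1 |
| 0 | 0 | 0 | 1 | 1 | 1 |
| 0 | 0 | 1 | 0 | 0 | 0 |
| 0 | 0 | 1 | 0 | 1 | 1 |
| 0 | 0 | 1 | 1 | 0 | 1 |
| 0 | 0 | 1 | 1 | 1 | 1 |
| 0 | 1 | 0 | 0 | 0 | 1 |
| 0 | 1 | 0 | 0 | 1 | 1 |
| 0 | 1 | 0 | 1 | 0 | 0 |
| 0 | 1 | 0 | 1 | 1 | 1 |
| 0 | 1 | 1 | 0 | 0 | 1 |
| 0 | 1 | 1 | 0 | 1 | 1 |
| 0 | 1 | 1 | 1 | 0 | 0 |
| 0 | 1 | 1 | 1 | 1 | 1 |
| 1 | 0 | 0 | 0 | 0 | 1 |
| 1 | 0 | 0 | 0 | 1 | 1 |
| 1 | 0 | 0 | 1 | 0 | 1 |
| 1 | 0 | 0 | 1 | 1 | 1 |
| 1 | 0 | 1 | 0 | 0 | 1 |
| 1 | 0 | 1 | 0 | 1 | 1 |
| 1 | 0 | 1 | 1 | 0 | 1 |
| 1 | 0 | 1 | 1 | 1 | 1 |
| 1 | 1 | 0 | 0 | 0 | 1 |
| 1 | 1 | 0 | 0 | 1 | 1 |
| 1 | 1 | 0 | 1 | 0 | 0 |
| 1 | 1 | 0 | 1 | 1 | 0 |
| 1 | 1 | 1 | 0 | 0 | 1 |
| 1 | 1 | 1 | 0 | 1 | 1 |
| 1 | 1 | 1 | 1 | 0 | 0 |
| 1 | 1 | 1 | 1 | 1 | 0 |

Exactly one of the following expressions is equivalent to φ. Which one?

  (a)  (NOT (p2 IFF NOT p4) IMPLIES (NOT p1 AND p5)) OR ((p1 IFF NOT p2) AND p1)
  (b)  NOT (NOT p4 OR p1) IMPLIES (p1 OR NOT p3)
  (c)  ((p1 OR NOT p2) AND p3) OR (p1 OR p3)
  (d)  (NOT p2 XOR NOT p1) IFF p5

(b) disagrees with φ on (0,0,0,0,0) (formula → 1, table → 0); rule it out.
(c) disagrees with φ on (0,0,0,0,1) (formula → 0, table → 1); rule it out.
(d) disagrees with φ on (0,0,0,0,0) (formula → 1, table → 0); rule it out.
That leaves (a). Evaluating it on every row reproduces the table of φ exactly.

a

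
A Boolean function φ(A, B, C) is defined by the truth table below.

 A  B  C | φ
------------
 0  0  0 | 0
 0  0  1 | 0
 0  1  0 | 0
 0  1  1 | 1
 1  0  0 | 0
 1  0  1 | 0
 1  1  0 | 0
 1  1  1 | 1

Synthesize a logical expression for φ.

φ(A, B, C) = ((A' · B) · C) + ((A · B) · C)

The 1-rows are (0,1,1), (1,1,1). Each contributes one minterm — ¬A·B·C; A·B·C — and their disjunction is a sum-of-products form of φ.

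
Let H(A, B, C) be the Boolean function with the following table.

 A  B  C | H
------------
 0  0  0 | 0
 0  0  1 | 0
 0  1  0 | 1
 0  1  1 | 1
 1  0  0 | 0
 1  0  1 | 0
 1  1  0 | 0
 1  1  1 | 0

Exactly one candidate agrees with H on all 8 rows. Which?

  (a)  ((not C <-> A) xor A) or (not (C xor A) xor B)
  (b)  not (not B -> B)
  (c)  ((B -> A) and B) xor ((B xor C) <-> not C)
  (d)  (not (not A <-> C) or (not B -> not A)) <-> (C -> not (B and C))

(a) disagrees with H on (0,0,0) (formula → 1, table → 0); rule it out.
(b) disagrees with H on (0,0,0) (formula → 1, table → 0); rule it out.
(d) disagrees with H on (0,0,0) (formula → 1, table → 0); rule it out.
(c) is the remaining candidate, and it agrees with H on all 8 inputs.

c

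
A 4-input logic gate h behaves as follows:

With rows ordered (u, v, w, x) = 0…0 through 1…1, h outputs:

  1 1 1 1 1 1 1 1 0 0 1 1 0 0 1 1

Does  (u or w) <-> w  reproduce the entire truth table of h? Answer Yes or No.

Yes

Test each input against both h and the formula:
  u=0, v=0, w=0, x=0: formula gives 1, h = 1 ✓
  u=0, v=0, w=0, x=1: formula gives 1, h = 1 ✓
  u=0, v=0, w=1, x=0: formula gives 1, h = 1 ✓
  u=0, v=0, w=1, x=1: formula gives 1, h = 1 ✓
  … (the remaining 12 rows also agree.)
All 16 rows match — the expression computes h exactly.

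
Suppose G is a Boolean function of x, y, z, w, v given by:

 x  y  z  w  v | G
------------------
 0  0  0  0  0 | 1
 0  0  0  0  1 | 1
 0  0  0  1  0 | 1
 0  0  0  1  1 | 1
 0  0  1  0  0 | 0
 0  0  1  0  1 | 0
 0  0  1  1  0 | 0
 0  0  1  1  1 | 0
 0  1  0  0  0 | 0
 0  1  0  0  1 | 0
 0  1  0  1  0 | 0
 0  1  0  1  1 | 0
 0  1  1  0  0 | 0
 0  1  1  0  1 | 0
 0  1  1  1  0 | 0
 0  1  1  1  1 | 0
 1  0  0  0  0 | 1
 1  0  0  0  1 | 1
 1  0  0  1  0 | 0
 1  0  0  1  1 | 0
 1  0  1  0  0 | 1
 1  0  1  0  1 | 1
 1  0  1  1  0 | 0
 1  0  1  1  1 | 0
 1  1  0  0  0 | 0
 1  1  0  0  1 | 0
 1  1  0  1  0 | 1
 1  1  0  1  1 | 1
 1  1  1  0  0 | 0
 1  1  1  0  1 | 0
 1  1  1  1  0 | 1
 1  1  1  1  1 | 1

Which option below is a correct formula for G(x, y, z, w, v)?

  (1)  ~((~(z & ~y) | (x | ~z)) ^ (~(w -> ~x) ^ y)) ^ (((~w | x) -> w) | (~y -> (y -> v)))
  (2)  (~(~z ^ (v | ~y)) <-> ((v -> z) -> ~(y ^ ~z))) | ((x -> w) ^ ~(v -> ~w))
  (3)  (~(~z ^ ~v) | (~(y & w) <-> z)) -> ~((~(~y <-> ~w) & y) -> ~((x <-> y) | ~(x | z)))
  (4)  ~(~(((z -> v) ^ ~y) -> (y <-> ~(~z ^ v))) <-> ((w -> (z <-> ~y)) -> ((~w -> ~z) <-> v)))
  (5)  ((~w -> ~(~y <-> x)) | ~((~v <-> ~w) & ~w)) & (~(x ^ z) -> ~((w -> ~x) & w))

1

(2) fails at (0,0,1,0,0): the formula yields 1, G is 0.
(3) fails at (0,0,0,0,0): the formula yields 0, G is 1.
(4) fails at (0,0,0,0,0): the formula yields 0, G is 1.
(5) fails at (0,0,0,1,0): the formula yields 0, G is 1.
That leaves (1). Evaluating it on every row reproduces the table of G exactly.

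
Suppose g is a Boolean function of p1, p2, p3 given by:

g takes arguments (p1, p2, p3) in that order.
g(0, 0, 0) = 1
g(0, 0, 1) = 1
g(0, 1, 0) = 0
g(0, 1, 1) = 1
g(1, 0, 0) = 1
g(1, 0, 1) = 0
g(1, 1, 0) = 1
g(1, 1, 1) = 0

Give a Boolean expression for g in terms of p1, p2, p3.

g(p1, p2, p3) = ((((p1' · p2) · p3') + ((p1 · p2') · p3)) + ((p1 · p2) · p3))'

g is 0 on only 3 rows — (0,1,0), (1,0,1), (1,1,1). Writing each as a minterm (¬p1·p2·¬p3, p1·¬p2·p3, p1·p2·p3) and OR-ing them characterizes exactly where g=0, so g is the negation of that disjunction.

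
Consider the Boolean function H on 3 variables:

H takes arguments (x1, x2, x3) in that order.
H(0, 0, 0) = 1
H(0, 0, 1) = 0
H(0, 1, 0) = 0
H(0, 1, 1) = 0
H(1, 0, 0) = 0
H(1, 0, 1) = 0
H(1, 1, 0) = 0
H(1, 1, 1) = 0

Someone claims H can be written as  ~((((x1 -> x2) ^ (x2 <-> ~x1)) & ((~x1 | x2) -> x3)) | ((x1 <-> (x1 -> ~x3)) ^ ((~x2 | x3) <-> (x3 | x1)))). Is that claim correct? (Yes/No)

Test each input against both H and the formula:
  x1=0, x2=0, x3=0: formula gives 1, H = 1 ✓
  x1=0, x2=0, x3=1: formula gives 0, H = 0 ✓
  x1=0, x2=1, x3=0: formula gives 0, H = 0 ✓
  x1=0, x2=1, x3=1: formula gives 0, H = 0 ✓
  x1=1, x2=0, x3=0: formula gives 0, H = 0 ✓
  …and likewise for the remaining 3 rows.
All 8 rows match — the expression computes H exactly.

Yes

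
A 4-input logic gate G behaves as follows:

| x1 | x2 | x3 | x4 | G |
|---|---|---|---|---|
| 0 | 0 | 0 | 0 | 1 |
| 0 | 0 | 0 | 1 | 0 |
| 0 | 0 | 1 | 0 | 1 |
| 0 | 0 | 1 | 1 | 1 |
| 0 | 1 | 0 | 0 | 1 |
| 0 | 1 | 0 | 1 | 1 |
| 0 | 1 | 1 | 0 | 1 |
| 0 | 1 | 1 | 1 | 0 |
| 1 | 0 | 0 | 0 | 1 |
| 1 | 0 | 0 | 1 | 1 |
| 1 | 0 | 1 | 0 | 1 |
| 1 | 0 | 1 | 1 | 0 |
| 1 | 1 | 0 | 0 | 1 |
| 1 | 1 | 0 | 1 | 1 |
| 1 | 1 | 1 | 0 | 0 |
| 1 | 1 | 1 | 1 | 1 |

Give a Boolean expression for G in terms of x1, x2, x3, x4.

There are just 4 zero rows: (0,0,0,1), (0,1,1,1), (1,0,1,1), (1,1,1,0). Their minterms are ¬x1·¬x2·¬x3·x4, ¬x1·x2·x3·x4, x1·¬x2·x3·x4, x1·x2·x3·¬x4; the OR of those covers precisely the 0-outputs, and negating it yields G.

G(x1, x2, x3, x4) = NOT ((((((NOT x1 AND NOT x2) AND NOT x3) AND x4) OR (((NOT x1 AND x2) AND x3) AND x4)) OR (((x1 AND NOT x2) AND x3) AND x4)) OR (((x1 AND x2) AND x3) AND NOT x4))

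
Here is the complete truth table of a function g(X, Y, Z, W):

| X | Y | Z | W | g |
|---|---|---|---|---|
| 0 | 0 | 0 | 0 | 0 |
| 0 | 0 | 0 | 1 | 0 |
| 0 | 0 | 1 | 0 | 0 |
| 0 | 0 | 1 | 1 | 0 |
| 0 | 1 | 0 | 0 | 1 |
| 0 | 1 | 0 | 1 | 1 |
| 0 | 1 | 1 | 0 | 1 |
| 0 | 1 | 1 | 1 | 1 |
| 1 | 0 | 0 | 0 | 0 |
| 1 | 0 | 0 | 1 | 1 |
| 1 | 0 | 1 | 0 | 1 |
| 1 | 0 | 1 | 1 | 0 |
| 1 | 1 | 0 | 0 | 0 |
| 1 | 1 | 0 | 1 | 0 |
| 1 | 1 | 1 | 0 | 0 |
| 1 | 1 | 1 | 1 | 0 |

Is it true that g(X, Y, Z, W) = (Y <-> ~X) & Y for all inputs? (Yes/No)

No

Evaluate (Y <-> ~X) & Y on each row and compare to g:
  X=0, Y=0, Z=0, W=0: formula gives 0, g = 0 ✓
  X=0, Y=0, Z=0, W=1: formula gives 0, g = 0 ✓
  X=0, Y=0, Z=1, W=0: formula gives 0, g = 0 ✓
  X=0, Y=0, Z=1, W=1: formula gives 0, g = 0 ✓
  …
  X=1, Y=0, Z=0, W=1: formula gives 0, but g = 1 ✗
Row (1,0,0,1) is a counterexample, so the formula is not equivalent to g.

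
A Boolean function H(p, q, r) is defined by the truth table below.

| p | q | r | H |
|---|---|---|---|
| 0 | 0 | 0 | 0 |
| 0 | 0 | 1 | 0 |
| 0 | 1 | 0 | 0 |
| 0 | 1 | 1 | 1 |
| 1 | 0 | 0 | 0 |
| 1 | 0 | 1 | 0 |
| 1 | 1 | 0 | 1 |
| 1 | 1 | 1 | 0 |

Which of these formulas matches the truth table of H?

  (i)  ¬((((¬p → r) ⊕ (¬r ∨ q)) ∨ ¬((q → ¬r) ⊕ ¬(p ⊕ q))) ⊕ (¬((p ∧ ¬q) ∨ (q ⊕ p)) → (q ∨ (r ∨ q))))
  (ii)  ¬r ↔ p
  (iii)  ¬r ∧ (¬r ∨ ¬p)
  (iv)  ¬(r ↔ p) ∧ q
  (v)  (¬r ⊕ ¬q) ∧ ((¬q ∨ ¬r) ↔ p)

(i): at (0,0,1) it gives 1, but H = 0 — eliminated.
(ii): at (0,0,1) it gives 1, but H = 0 — eliminated.
(iii): at (0,0,0) it gives 1, but H = 0 — eliminated.
(v): at (0,1,1) it gives 0, but H = 1 — eliminated.
Only (iv) survives; checking it on all 8 rows confirms it matches H.

iv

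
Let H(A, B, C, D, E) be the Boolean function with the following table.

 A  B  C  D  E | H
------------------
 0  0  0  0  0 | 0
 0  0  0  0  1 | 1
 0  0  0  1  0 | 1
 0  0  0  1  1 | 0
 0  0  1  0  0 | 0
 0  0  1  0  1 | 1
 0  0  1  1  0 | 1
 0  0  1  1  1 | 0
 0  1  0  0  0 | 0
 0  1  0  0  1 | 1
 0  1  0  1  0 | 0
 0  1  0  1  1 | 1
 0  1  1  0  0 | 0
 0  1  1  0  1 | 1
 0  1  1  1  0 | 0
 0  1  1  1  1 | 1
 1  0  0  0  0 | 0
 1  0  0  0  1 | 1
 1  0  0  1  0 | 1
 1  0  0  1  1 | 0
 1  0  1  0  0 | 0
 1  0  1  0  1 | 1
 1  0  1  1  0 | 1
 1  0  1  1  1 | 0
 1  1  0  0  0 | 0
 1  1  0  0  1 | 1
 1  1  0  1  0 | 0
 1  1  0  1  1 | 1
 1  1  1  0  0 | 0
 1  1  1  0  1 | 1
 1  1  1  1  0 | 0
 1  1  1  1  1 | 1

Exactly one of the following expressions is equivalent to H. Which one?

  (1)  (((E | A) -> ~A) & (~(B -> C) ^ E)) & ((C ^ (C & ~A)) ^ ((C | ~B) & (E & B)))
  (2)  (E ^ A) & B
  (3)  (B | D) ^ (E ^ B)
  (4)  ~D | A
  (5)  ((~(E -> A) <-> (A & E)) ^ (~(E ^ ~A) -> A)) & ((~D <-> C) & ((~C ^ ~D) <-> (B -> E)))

(1) fails at (0,0,0,0,1): the formula yields 0, H is 1.
(2) fails at (0,0,0,0,1): the formula yields 0, H is 1.
(4) fails at (0,0,0,0,0): the formula yields 1, H is 0.
(5) fails at (0,0,0,0,1): the formula yields 0, H is 1.
That leaves (3). Evaluating it on every row reproduces the table of H exactly.

3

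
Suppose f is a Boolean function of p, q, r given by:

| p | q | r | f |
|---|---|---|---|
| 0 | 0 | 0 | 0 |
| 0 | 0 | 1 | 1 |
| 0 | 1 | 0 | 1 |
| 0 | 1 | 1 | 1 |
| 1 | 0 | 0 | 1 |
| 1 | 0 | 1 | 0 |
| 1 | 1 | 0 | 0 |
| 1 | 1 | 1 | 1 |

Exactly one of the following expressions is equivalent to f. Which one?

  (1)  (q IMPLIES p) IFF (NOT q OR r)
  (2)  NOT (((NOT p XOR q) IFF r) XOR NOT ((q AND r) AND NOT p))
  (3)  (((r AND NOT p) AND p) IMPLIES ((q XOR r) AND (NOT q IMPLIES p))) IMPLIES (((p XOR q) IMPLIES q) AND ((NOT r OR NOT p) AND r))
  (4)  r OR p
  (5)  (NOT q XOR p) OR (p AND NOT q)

2

(1) disagrees with f on (0,0,0) (formula → 1, table → 0); rule it out.
(3) disagrees with f on (0,1,0) (formula → 0, table → 1); rule it out.
(4) disagrees with f on (0,1,0) (formula → 0, table → 1); rule it out.
(5) disagrees with f on (0,0,0) (formula → 1, table → 0); rule it out.
Only (2) survives; checking it on all 8 rows confirms it matches f.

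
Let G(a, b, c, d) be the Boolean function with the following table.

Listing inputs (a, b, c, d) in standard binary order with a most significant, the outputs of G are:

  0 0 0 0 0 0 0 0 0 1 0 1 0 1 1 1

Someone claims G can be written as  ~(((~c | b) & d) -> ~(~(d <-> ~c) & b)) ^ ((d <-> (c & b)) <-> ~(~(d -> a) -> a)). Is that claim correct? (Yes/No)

Evaluate ~(((~c | b) & d) -> ~(~(d <-> ~c) & b)) ^ ((d <-> (c & b)) <-> ~(~(d -> a) -> a)) on each row and compare to G:
  a=0, b=0, c=0, d=0: formula gives 0, G = 0 ✓
  a=0, b=0, c=0, d=1: formula gives 0, G = 0 ✓
  a=0, b=0, c=1, d=0: formula gives 0, G = 0 ✓
  a=0, b=0, c=1, d=1: formula gives 0, G = 0 ✓
  …
  a=0, b=1, c=1, d=0: formula gives 1, but G = 0 ✗
A single disagreement suffices: at (0,1,1,0) they differ, so the formula does not compute G.

No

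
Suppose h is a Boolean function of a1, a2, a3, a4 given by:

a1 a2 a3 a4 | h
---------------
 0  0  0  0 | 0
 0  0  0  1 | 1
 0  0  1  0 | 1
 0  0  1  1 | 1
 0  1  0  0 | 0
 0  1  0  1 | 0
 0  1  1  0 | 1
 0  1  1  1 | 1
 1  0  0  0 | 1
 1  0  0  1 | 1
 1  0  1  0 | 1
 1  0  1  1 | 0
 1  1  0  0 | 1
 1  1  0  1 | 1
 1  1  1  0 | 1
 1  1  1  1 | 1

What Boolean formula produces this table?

h(a1, a2, a3, a4) = not ((((((not a1 and not a2) and not a3) and not a4) or (((not a1 and a2) and not a3) and not a4)) or (((not a1 and a2) and not a3) and a4)) or (((a1 and not a2) and a3) and a4))

There are just 4 zero rows: (0,0,0,0), (0,1,0,0), (0,1,0,1), (1,0,1,1). Their minterms are ¬a1·¬a2·¬a3·¬a4, ¬a1·a2·¬a3·¬a4, ¬a1·a2·¬a3·a4, a1·¬a2·a3·a4; the OR of those covers precisely the 0-outputs, and negating it yields h.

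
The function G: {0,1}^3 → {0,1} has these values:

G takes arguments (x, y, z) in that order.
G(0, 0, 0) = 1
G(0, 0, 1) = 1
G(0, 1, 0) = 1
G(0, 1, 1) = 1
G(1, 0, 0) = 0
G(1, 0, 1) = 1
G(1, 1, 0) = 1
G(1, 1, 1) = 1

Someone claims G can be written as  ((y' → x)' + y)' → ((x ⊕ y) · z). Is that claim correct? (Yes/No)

Check the formula against G row by row:
  x=0, y=0, z=0: formula gives 1, G = 1 ✓
  x=0, y=0, z=1: formula gives 1, G = 1 ✓
  x=0, y=1, z=0: formula gives 1, G = 1 ✓
  x=0, y=1, z=1: formula gives 1, G = 1 ✓
  x=1, y=0, z=0: formula gives 0, G = 0 ✓
  … (the remaining 3 rows also agree.)
Every row agrees, so the formula is equivalent.

Yes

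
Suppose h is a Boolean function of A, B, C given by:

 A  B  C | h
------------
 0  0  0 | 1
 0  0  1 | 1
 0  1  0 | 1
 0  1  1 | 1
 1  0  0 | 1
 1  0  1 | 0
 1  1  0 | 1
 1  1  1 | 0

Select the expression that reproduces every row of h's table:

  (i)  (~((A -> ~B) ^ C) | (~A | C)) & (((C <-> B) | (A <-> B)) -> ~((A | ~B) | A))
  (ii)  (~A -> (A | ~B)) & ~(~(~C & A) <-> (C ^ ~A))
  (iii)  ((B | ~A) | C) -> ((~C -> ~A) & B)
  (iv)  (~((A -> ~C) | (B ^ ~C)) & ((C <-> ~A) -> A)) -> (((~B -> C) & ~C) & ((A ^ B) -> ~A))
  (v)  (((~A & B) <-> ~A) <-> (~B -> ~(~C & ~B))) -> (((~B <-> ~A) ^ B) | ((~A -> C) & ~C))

(i): at (0,0,0) it gives 0, but h = 1 — eliminated.
(ii): at (0,0,0) it gives 0, but h = 1 — eliminated.
(iii): at (0,0,0) it gives 0, but h = 1 — eliminated.
(iv): at (1,1,1) it gives 1, but h = 0 — eliminated.
That leaves (v). Evaluating it on every row reproduces the table of h exactly.

v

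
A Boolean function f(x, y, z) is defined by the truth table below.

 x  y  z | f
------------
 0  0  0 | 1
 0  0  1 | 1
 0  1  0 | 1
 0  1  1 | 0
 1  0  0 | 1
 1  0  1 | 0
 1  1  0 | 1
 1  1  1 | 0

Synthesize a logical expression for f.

f(x, y, z) = ¬((((¬x ∧ y) ∧ z) ∨ ((x ∧ ¬y) ∧ z)) ∨ ((x ∧ y) ∧ z))

The 0-rows are (0,1,1), (1,0,1), (1,1,1). Take each as a conjunction (¬x·y·z, x·¬y·z, x·y·z), form their disjunction, and complement — that gives a formula that is 1 everywhere f is.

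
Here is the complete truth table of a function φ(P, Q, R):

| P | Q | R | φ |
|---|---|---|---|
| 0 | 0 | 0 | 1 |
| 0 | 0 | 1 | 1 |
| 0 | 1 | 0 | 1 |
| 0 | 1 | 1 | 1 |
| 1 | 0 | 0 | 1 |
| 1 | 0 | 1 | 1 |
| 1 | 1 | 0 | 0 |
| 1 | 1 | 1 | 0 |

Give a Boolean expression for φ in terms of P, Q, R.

There are just 2 zero rows: (1,1,0), (1,1,1). Their minterms are P·Q·¬R, P·Q·R; the OR of those covers precisely the 0-outputs, and negating it yields φ.

φ(P, Q, R) = ~(((P & Q) & ~R) | ((P & Q) & R))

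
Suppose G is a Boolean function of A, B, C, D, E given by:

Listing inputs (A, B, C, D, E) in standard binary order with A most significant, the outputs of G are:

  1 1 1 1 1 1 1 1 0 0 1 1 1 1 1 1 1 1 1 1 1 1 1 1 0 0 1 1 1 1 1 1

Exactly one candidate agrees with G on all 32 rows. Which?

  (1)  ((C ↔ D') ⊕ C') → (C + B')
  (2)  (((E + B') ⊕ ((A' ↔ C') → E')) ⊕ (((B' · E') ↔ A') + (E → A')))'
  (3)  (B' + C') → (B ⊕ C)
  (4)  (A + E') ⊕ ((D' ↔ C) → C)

(2): at (0,0,0,0,0) it gives 0, but G = 1 — eliminated.
(3): at (0,0,0,0,0) it gives 0, but G = 1 — eliminated.
(4): at (0,0,0,0,0) it gives 0, but G = 1 — eliminated.
Only (1) survives; checking it on all 32 rows confirms it matches G.

1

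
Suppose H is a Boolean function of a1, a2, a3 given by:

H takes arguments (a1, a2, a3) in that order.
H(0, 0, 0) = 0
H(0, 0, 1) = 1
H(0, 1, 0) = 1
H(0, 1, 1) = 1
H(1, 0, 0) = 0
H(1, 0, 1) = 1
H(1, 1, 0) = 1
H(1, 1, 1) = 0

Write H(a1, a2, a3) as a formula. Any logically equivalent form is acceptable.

The 0-rows are (0,0,0), (1,0,0), (1,1,1). Take each as a conjunction (¬a1·¬a2·¬a3, a1·¬a2·¬a3, a1·a2·a3), form their disjunction, and complement — that gives a formula that is 1 everywhere H is.

H(a1, a2, a3) = NOT ((((NOT a1 AND NOT a2) AND NOT a3) OR ((a1 AND NOT a2) AND NOT a3)) OR ((a1 AND a2) AND a3))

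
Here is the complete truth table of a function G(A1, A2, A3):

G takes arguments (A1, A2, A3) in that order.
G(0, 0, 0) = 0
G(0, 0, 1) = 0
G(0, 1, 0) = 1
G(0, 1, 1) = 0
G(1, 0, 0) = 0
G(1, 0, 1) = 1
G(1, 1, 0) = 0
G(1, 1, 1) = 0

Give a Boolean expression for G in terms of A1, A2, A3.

G=1 on 2 inputs: (0,1,0), (1,0,1). Reading each as a conjunction of literals (¬A1·A2·¬A3, A1·¬A2·A3) and taking the OR gives the canonical DNF.

G(A1, A2, A3) = ((A1' · A2) · A3') + ((A1 · A2') · A3)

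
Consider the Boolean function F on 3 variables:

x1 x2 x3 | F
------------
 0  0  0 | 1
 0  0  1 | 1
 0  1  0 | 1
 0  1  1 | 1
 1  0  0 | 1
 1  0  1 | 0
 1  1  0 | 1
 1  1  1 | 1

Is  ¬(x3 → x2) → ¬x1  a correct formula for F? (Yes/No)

Yes

Check the formula against F row by row:
  x1=0, x2=0, x3=0: formula gives 1, F = 1 ✓
  x1=0, x2=0, x3=1: formula gives 1, F = 1 ✓
  x1=0, x2=1, x3=0: formula gives 1, F = 1 ✓
  x1=0, x2=1, x3=1: formula gives 1, F = 1 ✓
  x1=1, x2=0, x3=0: formula gives 1, F = 1 ✓
  …and likewise for the remaining 3 rows.
No disagreement on any input; they are logically equivalent.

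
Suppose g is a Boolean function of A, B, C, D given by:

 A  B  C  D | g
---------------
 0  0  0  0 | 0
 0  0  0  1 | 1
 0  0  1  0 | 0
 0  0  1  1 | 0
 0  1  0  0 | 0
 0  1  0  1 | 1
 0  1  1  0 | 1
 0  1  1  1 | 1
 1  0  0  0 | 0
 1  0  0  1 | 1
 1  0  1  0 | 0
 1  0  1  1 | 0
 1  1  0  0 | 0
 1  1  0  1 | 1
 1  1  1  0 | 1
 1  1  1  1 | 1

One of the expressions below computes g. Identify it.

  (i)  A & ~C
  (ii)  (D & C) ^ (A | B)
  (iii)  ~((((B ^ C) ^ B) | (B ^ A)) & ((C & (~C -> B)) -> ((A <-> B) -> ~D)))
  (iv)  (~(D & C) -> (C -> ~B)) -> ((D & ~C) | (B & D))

(i) disagrees with g on (0,0,0,1) (formula → 0, table → 1); rule it out.
(ii) disagrees with g on (0,0,0,1) (formula → 0, table → 1); rule it out.
(iii) disagrees with g on (0,0,0,0) (formula → 1, table → 0); rule it out.
That leaves (iv). Evaluating it on every row reproduces the table of g exactly.

iv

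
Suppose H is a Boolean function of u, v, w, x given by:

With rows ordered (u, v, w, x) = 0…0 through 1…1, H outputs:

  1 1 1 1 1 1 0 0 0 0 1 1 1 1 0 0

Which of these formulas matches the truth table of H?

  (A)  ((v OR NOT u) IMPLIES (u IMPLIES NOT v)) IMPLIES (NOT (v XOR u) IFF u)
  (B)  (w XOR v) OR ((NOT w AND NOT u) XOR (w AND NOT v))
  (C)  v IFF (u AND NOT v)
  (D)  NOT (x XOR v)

(A) fails at (0,0,0,0): the formula yields 0, H is 1.
(C) fails at (0,1,0,0): the formula yields 0, H is 1.
(D) fails at (0,0,0,1): the formula yields 0, H is 1.
(B) is the remaining candidate, and it agrees with H on all 16 inputs.

B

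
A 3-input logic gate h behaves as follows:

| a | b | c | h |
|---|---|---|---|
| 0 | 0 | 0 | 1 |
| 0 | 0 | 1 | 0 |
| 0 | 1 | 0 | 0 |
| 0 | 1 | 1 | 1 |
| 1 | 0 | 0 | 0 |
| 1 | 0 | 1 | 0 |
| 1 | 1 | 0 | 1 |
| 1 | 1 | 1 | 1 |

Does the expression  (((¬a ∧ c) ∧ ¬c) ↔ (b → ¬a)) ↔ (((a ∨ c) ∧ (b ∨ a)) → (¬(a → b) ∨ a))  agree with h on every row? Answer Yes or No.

Test each input against both h and the formula:
  a=0, b=0, c=0: formula gives 0, but h = 1 ✗
Since they disagree at (0,0,0), the expression is not a correct formula for h.

No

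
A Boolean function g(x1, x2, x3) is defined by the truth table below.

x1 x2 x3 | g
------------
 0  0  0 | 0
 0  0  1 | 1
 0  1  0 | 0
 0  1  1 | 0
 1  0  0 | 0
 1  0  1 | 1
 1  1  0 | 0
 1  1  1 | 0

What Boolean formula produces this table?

Collect the rows where g=1 — (0,0,1), (1,0,1) — and write one minterm per row: ¬x1·¬x2·x3, x1·¬x2·x3. Their union (logical OR) reproduces the table exactly.

g(x1, x2, x3) = ((x1' · x2') · x3) + ((x1 · x2') · x3)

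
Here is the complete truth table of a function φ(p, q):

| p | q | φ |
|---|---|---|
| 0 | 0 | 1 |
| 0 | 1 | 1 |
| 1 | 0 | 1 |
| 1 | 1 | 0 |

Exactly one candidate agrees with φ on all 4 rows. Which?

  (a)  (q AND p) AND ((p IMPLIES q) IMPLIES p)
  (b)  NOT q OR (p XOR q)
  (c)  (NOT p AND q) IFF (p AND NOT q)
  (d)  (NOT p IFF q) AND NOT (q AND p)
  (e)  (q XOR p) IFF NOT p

b

(a) fails at (0,0): the formula yields 0, φ is 1.
(c) fails at (0,1): the formula yields 0, φ is 1.
(d) fails at (0,0): the formula yields 0, φ is 1.
(e) fails at (0,0): the formula yields 0, φ is 1.
Only (b) survives; checking it on all 4 rows confirms it matches φ.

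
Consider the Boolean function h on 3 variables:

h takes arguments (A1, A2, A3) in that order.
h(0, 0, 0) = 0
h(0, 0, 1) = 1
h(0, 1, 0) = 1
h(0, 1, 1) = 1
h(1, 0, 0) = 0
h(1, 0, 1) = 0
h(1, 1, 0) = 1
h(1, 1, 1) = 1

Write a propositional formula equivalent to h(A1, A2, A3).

h(A1, A2, A3) = ~((((~A1 & ~A2) & ~A3) | ((A1 & ~A2) & ~A3)) | ((A1 & ~A2) & A3))

There are just 3 zero rows: (0,0,0), (1,0,0), (1,0,1). Their minterms are ¬A1·¬A2·¬A3, A1·¬A2·¬A3, A1·¬A2·A3; the OR of those covers precisely the 0-outputs, and negating it yields h.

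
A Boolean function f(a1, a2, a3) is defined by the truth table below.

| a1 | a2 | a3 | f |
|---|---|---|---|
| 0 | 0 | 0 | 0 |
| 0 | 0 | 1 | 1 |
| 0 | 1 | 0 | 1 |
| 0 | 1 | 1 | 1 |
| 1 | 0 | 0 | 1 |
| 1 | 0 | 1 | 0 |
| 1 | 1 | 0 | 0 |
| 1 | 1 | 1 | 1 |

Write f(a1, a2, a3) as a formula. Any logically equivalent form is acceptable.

The 0-rows are (0,0,0), (1,0,1), (1,1,0). Take each as a conjunction (¬a1·¬a2·¬a3, a1·¬a2·a3, a1·a2·¬a3), form their disjunction, and complement — that gives a formula that is 1 everywhere f is.

f(a1, a2, a3) = not ((((not a1 and not a2) and not a3) or ((a1 and not a2) and a3)) or ((a1 and a2) and not a3))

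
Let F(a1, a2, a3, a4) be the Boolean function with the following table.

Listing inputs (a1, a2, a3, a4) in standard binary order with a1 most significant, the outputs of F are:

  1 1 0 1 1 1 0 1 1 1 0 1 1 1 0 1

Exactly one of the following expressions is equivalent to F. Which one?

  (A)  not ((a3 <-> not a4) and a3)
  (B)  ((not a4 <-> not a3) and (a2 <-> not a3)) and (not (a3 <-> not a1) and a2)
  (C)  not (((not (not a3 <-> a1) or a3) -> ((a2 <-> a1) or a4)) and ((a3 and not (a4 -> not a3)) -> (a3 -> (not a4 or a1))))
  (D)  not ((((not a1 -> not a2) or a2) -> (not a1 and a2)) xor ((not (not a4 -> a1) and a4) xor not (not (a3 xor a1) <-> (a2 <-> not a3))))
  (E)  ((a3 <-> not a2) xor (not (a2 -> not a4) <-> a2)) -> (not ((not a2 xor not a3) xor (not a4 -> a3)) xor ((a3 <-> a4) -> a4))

(B) fails at (0,0,0,0): the formula yields 0, F is 1.
(C) fails at (0,0,0,0): the formula yields 0, F is 1.
(D) fails at (0,0,0,0): the formula yields 0, F is 1.
(E) fails at (0,0,1,0): the formula yields 1, F is 0.
That leaves (A). Evaluating it on every row reproduces the table of F exactly.

A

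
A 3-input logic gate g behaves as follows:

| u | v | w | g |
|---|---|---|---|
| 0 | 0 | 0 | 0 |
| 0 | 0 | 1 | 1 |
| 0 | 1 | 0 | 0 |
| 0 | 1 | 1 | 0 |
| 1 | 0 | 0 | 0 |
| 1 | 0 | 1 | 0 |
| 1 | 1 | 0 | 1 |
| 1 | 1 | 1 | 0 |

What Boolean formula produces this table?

Collect the rows where g=1 — (0,0,1), (1,1,0) — and write one minterm per row: ¬u·¬v·w, u·v·¬w. Their union (logical OR) reproduces the table exactly.

g(u, v, w) = ((not u and not v) and w) or ((u and v) and not w)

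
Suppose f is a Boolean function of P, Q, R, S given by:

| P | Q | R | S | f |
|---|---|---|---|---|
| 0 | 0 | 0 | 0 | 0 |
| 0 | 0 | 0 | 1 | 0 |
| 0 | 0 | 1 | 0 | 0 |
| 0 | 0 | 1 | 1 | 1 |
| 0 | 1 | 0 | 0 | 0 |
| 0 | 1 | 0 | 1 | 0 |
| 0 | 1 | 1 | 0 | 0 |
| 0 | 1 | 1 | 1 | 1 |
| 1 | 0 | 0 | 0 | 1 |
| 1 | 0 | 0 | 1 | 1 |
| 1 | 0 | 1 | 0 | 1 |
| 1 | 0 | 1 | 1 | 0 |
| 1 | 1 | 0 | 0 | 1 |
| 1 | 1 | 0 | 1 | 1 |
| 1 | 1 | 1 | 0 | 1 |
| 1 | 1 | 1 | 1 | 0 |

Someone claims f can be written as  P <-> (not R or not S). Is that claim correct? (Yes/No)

Evaluate P <-> (not R or not S) on each row and compare to f:
  P=0, Q=0, R=0, S=0: formula gives 0, f = 0 ✓
  P=0, Q=0, R=0, S=1: formula gives 0, f = 0 ✓
  P=0, Q=0, R=1, S=0: formula gives 0, f = 0 ✓
  P=0, Q=0, R=1, S=1: formula gives 1, f = 1 ✓
  … (the remaining 12 rows also agree.)
All 16 rows match — the expression computes f exactly.

Yes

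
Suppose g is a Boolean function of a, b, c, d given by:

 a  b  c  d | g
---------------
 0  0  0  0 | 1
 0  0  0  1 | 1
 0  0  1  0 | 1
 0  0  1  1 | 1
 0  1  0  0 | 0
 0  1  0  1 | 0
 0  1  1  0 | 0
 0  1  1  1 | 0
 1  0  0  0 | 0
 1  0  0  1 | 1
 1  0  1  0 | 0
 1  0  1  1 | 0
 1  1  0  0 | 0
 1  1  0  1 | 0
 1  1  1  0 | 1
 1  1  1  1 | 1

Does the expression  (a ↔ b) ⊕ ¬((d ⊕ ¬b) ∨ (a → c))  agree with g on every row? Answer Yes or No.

Check the formula against g row by row:
  a=0, b=0, c=0, d=0: formula gives 1, g = 1 ✓
  a=0, b=0, c=0, d=1: formula gives 1, g = 1 ✓
  a=0, b=0, c=1, d=0: formula gives 1, g = 1 ✓
  a=0, b=0, c=1, d=1: formula gives 1, g = 1 ✓
  …
  a=1, b=1, c=0, d=1: formula gives 1, but g = 0 ✗
Row (1,1,0,1) is a counterexample, so the formula is not equivalent to g.

No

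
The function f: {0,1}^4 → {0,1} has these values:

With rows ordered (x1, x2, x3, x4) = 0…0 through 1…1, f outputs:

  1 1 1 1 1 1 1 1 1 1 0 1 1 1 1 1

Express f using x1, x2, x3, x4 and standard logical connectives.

f is 0 on exactly one input, (1,0,1,0), whose minterm is x1·¬x2·x3·¬x4. So f is the negation of that single conjunction.

f(x1, x2, x3, x4) = ~(((x1 & ~x2) & x3) & ~x4)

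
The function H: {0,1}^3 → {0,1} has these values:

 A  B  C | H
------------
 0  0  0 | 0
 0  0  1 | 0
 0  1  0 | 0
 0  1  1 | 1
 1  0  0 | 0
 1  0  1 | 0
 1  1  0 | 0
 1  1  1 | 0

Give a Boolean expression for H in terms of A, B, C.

H(A, B, C) = (NOT A AND B) AND C

Only row (0,1,1) gives 1. That row's minterm ¬A·B·C is H directly.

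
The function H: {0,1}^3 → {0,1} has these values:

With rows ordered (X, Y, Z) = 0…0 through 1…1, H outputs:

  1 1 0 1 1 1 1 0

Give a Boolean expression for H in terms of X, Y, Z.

There are just 2 zero rows: (0,1,0), (1,1,1). Their minterms are ¬X·Y·¬Z, X·Y·Z; the OR of those covers precisely the 0-outputs, and negating it yields H.

H(X, Y, Z) = ¬(((¬X ∧ Y) ∧ ¬Z) ∨ ((X ∧ Y) ∧ Z))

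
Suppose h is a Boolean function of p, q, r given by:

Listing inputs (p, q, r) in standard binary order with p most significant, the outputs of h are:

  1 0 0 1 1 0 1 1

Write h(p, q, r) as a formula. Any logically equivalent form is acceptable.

h is 0 on only 3 rows — (0,0,1), (0,1,0), (1,0,1). Writing each as a minterm (¬p·¬q·r, ¬p·q·¬r, p·¬q·r) and OR-ing them characterizes exactly where h=0, so h is the negation of that disjunction.

h(p, q, r) = NOT ((((NOT p AND NOT q) AND r) OR ((NOT p AND q) AND NOT r)) OR ((p AND NOT q) AND r))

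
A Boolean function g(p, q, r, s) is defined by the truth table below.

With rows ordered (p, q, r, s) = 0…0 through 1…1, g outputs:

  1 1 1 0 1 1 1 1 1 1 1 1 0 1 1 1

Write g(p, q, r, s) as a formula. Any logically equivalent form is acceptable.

g(p, q, r, s) = NOT ((((NOT p AND NOT q) AND r) AND s) OR (((p AND q) AND NOT r) AND NOT s))

g is 0 on only 2 rows — (0,0,1,1), (1,1,0,0). Writing each as a minterm (¬p·¬q·r·s, p·q·¬r·¬s) and OR-ing them characterizes exactly where g=0, so g is the negation of that disjunction.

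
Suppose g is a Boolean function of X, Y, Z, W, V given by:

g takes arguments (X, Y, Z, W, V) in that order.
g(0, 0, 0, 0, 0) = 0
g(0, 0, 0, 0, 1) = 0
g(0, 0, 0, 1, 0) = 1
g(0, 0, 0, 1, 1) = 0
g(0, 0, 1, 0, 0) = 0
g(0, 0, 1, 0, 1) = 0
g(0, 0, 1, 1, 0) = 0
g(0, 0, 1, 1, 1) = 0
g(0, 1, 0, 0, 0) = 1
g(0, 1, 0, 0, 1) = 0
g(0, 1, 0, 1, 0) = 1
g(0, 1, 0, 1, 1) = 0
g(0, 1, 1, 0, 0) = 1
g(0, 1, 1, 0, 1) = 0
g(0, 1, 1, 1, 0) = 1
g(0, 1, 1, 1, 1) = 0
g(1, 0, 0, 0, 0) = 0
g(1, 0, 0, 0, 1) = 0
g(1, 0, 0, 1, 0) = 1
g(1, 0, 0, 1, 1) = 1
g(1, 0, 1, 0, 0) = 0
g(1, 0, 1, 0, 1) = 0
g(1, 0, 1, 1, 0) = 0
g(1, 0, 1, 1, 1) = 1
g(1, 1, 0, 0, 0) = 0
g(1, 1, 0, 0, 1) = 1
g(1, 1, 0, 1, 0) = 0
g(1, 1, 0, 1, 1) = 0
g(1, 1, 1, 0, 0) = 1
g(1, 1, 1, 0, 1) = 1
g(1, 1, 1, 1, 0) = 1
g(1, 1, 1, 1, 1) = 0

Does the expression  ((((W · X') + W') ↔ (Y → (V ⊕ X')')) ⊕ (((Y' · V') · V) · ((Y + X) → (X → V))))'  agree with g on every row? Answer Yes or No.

Test each input against both g and the formula:
  X=0, Y=0, Z=0, W=0, V=0: formula gives 0, g = 0 ✓
  X=0, Y=0, Z=0, W=0, V=1: formula gives 0, g = 0 ✓
  X=0, Y=0, Z=0, W=1, V=0: formula gives 0, but g = 1 ✗
Since they disagree at (0,0,0,1,0), the expression is not a correct formula for g.

No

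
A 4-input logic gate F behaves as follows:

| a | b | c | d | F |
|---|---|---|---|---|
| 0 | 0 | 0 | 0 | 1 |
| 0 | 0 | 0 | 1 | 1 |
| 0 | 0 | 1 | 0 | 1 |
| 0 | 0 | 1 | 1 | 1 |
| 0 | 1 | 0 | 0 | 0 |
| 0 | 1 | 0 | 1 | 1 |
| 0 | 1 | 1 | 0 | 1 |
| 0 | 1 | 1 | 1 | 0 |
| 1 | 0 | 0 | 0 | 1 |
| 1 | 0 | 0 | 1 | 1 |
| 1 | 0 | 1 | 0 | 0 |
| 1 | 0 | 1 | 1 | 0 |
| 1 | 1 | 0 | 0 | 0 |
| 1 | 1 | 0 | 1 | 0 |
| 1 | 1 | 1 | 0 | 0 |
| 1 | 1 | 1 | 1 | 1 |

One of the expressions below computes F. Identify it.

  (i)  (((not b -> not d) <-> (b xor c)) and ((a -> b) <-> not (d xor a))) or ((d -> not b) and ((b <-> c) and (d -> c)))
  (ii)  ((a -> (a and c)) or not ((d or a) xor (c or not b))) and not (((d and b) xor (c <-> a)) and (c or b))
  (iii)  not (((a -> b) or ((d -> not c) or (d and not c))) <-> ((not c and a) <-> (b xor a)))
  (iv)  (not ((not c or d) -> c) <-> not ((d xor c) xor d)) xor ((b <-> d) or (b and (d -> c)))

(i) fails at (0,0,0,1): the formula yields 0, F is 1.
(iii) fails at (0,0,0,0): the formula yields 0, F is 1.
(iv) fails at (0,0,0,0): the formula yields 0, F is 1.
(ii) is the remaining candidate, and it agrees with F on all 16 inputs.

ii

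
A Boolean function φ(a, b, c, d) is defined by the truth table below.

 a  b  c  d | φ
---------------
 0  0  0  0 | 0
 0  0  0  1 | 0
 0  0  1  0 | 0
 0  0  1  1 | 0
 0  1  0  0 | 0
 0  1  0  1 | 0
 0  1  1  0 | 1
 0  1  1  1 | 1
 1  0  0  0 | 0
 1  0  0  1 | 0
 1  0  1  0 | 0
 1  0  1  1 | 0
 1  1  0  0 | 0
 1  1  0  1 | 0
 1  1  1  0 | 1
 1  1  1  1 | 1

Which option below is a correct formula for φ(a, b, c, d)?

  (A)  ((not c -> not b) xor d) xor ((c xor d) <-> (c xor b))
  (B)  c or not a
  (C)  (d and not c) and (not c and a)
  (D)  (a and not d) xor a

A

(B) fails at (0,0,0,0): the formula yields 1, φ is 0.
(C) fails at (0,1,1,0): the formula yields 0, φ is 1.
(D) fails at (0,1,1,0): the formula yields 0, φ is 1.
Only (A) survives; checking it on all 16 rows confirms it matches φ.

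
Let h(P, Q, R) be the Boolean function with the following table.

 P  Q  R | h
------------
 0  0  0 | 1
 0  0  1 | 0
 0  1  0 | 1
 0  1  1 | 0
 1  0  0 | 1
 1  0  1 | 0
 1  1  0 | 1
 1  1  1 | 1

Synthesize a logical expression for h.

h(P, Q, R) = not ((((not P and not Q) and R) or ((not P and Q) and R)) or ((P and not Q) and R))

h is 0 on only 3 rows — (0,0,1), (0,1,1), (1,0,1). Writing each as a minterm (¬P·¬Q·R, ¬P·Q·R, P·¬Q·R) and OR-ing them characterizes exactly where h=0, so h is the negation of that disjunction.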